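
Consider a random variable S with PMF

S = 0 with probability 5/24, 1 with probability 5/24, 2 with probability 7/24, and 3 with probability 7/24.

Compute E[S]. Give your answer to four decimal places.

E[S] = Σ s·P(S=s)
 = 0·5/24 + 1·5/24 + 2·7/24 + 3·7/24
 = 0 + 5/24 + 7/12 + 7/8
 = 5/3

1.6667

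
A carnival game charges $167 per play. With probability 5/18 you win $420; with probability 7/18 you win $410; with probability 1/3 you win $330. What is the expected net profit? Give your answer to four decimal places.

E[payout] = 420·5/18 + 410·7/18 + 330·1/3
 = 350/3 + 1435/9 + 110
 = 3475/9
Net = 3475/9 - 167 = 1972/9

219.1111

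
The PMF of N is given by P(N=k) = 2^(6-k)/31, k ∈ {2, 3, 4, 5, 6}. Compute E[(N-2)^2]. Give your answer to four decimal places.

1.8710

E[(N-2)^2] = Σ (n-2)^2·P(N=n)
 = 0·16/31 + 1·8/31 + 4·4/31 + 9·2/31 + 16·1/31
 = 0 + 8/31 + 16/31 + 18/31 + 16/31
 = 58/31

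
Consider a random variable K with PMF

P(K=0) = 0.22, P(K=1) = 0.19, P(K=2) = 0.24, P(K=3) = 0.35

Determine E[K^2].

E[K^2] = Σ k^2·P(K=k)
 = 0·0.22 + 1·0.19 + 4·0.24 + 9·0.35
 = 0 + 0.19 + 0.96 + 3.15
 = 4.3

4.3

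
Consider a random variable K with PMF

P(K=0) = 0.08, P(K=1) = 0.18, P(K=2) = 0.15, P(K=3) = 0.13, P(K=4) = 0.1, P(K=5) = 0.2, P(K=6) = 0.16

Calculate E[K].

3.23

E[K] = Σ k·P(K=k)
 = 0·0.08 + 1·0.18 + 2·0.15 + 3·0.13 + 4·0.1 + 5·0.2 + 6·0.16
 = 0 + 0.18 + 0.3 + 0.39 + 0.4 + 1 + 0.96
 = 3.23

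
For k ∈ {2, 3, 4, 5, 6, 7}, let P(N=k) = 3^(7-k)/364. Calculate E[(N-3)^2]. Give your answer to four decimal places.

0.9588

E[(N-3)^2] = Σ (n-3)^2·P(N=n)
 = 1·243/364 + 0·81/364 + 1·27/364 + 4·9/364 + 9·3/364 + 16·1/364
 = 243/364 + 0 + 27/364 + 9/91 + 27/364 + 4/91
 = 349/364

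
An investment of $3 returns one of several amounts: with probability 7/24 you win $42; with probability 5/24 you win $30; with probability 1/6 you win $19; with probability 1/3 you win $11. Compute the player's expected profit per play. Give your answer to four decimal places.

22.3333

E[payout] = 42·7/24 + 30·5/24 + 19·1/6 + 11·1/3
 = 49/4 + 25/4 + 19/6 + 11/3
 = 76/3
Net = 76/3 - 3 = 67/3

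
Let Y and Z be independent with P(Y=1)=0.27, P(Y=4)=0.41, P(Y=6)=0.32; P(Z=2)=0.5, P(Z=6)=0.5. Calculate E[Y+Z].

7.83

E[Y+Z] = Σ_y Σ_z (y+z) · P(Y=y)P(Z=z)
 = 3·0.135 + 7·0.135 + 6·0.205 + 10·0.205 + 8·0.16 + 12·0.16
 = 0.405 + 0.945 + 1.23 + 2.05 + 1.28 + 1.92
 = 7.83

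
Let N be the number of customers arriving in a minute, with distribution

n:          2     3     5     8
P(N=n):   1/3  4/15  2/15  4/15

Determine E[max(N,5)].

E[max(N,5)] = Σ max(n,5)·P(N=n)
 = 5·1/3 + 5·4/15 + 5·2/15 + 8·4/15
 = 5/3 + 4/3 + 2/3 + 32/15
 = 29/5

5.8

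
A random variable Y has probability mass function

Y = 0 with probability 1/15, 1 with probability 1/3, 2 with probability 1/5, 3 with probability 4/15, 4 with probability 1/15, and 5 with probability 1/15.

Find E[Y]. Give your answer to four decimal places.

2.1333

E[Y] = Σ y·P(Y=y)
 = 0·1/15 + 1·1/3 + 2·1/5 + 3·4/15 + 4·1/15 + 5·1/15
 = 0 + 1/3 + 2/5 + 4/5 + 4/15 + 1/3
 = 32/15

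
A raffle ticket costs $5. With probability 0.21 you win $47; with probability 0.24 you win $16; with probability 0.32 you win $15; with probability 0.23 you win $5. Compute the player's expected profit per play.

14.66

E[payout] = 47·0.21 + 16·0.24 + 15·0.32 + 5·0.23
 = 9.87 + 3.84 + 4.8 + 1.15
 = 19.66
Net = 19.66 - 5 = 14.66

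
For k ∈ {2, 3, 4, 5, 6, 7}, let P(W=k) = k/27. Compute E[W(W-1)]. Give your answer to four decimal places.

E[W(W-1)] = Σ w(w-1)·P(W=w)
 = 2·2/27 + 6·1/9 + 12·4/27 + 20·5/27 + 30·2/9 + 42·7/27
 = 4/27 + 2/3 + 16/9 + 100/27 + 20/3 + 98/9
 = 644/27

23.8519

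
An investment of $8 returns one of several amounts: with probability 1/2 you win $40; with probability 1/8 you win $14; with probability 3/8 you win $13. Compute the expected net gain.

18.625

E[payout] = 40·1/2 + 14·1/8 + 13·3/8
 = 20 + 7/4 + 39/8
 = 213/8
Net = 213/8 - 8 = 149/8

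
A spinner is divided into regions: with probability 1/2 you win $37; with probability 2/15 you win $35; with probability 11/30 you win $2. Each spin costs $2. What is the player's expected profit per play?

21.9

E[payout] = 37·1/2 + 35·2/15 + 2·11/30
 = 37/2 + 14/3 + 11/15
 = 239/10
Net = 239/10 - 2 = 219/10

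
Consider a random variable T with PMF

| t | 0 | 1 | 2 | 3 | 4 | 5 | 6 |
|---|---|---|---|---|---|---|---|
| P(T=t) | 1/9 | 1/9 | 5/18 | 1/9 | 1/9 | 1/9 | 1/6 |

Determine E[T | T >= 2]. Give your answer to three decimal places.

P(T >= 2) = 5/18 + 1/9 + 1/9 + 1/9 + 1/6 = 7/9.
E[T | T >= 2] = [2·5/18 + 3·1/9 + 4·1/9 + 5·1/9 + 6·1/6] / (7/9)
 = 26/9 / (7/9)
 = 26/7

3.714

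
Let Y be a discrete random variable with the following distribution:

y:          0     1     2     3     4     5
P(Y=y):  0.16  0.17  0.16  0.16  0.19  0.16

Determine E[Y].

E[Y] = Σ y·P(Y=y)
 = 0·0.16 + 1·0.17 + 2·0.16 + 3·0.16 + 4·0.19 + 5·0.16
 = 0 + 0.17 + 0.32 + 0.48 + 0.76 + 0.8
 = 2.53

2.53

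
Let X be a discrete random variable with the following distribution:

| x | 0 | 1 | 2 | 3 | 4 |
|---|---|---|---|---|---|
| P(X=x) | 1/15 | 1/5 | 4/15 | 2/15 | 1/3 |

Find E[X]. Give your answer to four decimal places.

E[X] = Σ x·P(X=x)
 = 0·1/15 + 1·1/5 + 2·4/15 + 3·2/15 + 4·1/3
 = 0 + 1/5 + 8/15 + 2/5 + 4/3
 = 37/15

2.4667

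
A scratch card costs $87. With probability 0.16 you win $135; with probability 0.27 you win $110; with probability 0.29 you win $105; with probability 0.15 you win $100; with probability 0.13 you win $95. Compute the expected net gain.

22.1

E[payout] = 135·0.16 + 110·0.27 + 105·0.29 + 100·0.15 + 95·0.13
 = 21.6 + 29.7 + 30.45 + 15 + 12.35
 = 109.1
Net = 109.1 - 87 = 22.1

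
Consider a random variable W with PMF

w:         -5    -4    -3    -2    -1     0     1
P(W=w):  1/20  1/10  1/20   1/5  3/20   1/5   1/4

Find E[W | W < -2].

P(W < -2) = 1/20 + 1/10 + 1/20 = 1/5.
E[W | W < -2] = [(-5)·1/20 + (-4)·1/10 + (-3)·1/20] / (1/5)
 = -4/5 / (1/5)
 = -4

-4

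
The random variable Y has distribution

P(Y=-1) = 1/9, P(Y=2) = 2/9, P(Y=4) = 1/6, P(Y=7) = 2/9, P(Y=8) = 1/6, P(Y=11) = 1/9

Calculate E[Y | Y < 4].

1

P(Y < 4) = 1/9 + 2/9 = 1/3.
E[Y | Y < 4] = [(-1)·1/9 + 2·2/9] / (1/3)
 = 1/3 / (1/3)
 = 1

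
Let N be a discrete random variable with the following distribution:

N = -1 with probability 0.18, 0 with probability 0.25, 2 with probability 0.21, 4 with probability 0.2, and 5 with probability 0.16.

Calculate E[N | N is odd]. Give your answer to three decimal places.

1.824

P(N is odd) = 0.18 + 0.16 = 0.34.
E[N | N is odd] = [(-1)·0.18 + 5·0.16] / 0.34
 = 0.62 / 0.34
 = 31/17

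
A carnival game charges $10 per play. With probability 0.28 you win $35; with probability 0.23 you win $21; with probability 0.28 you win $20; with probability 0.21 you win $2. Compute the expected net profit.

E[payout] = 35·0.28 + 21·0.23 + 20·0.28 + 2·0.21
 = 9.8 + 4.83 + 5.6 + 0.42
 = 20.65
Net = 20.65 - 10 = 10.65

10.65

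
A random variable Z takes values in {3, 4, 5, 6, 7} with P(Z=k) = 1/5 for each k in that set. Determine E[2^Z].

E[2^Z] = Σ 2^z·P(Z=z)
 = 8·1/5 + 16·1/5 + 32·1/5 + 64·1/5 + 128·1/5
 = 8/5 + 16/5 + 32/5 + 64/5 + 128/5
 = 248/5

49.6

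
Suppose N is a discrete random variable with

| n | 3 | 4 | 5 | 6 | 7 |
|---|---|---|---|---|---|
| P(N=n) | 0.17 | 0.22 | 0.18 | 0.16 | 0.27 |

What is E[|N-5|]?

1.26

E[|N-5|] = Σ |n-5|·P(N=n)
 = 2·0.17 + 1·0.22 + 0·0.18 + 1·0.16 + 2·0.27
 = 0.34 + 0.22 + 0 + 0.16 + 0.54
 = 1.26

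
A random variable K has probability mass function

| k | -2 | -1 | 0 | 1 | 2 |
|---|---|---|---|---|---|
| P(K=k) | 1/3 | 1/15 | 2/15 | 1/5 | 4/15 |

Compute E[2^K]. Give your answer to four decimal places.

1.7167

E[2^K] = Σ 2^k·P(K=k)
 = 1/4·1/3 + 1/2·1/15 + 1·2/15 + 2·1/5 + 4·4/15
 = 1/12 + 1/30 + 2/15 + 2/5 + 16/15
 = 103/60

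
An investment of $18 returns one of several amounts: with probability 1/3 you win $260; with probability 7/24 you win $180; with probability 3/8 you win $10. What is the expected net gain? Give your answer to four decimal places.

E[payout] = 260·1/3 + 180·7/24 + 10·3/8
 = 260/3 + 105/2 + 15/4
 = 1715/12
Net = 1715/12 - 18 = 1499/12

124.9167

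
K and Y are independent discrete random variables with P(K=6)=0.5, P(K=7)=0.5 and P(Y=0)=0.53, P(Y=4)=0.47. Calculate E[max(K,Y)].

6.5

E[max(K,Y)] = Σ_k Σ_y max(k,y) · P(K=k)P(Y=y)
 = 6·0.265 + 6·0.235 + 7·0.265 + 7·0.235
 = 1.59 + 1.41 + 1.855 + 1.645
 = 6.5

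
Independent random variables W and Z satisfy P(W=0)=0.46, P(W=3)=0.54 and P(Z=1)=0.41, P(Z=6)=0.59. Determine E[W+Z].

E[W+Z] = Σ_w Σ_z (w+z) · P(W=w)P(Z=z)
 = 1·0.1886 + 6·0.2714 + 4·0.2214 + 9·0.3186
 = 0.1886 + 1.6284 + 0.8856 + 2.8674
 = 5.57

5.57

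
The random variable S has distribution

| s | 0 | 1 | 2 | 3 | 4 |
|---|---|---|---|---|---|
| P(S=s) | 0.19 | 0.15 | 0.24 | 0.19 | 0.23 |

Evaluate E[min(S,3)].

E[min(S,3)] = Σ min(s,3)·P(S=s)
 = 0·0.19 + 1·0.15 + 2·0.24 + 3·0.19 + 3·0.23
 = 0 + 0.15 + 0.48 + 0.57 + 0.69
 = 1.89

1.89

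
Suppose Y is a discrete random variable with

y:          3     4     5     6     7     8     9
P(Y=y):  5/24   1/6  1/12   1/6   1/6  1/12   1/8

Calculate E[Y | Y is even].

P(Y is even) = 1/6 + 1/6 + 1/12 = 5/12.
E[Y | Y is even] = [4·1/6 + 6·1/6 + 8·1/12] / (5/12)
 = 7/3 / (5/12)
 = 28/5

5.6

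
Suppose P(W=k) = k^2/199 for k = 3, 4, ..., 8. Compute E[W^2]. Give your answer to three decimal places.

43.995

E[W^2] = Σ w^2·P(W=w)
 = 9·9/199 + 16·16/199 + 25·25/199 + 36·36/199 + 49·49/199 + 64·64/199
 = 81/199 + 256/199 + 625/199 + 1296/199 + 2401/199 + 4096/199
 = 8755/199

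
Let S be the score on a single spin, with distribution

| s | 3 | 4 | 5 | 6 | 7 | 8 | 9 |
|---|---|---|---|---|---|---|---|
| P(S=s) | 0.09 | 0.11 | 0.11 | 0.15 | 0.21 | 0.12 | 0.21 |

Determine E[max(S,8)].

E[max(S,8)] = Σ max(s,8)·P(S=s)
 = 8·0.09 + 8·0.11 + 8·0.11 + 8·0.15 + 8·0.21 + 8·0.12 + 9·0.21
 = 0.72 + 0.88 + 0.88 + 1.2 + 1.68 + 0.96 + 1.89
 = 8.21

8.21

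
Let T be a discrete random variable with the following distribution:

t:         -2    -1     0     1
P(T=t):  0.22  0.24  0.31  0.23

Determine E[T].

E[T] = Σ t·P(T=t)
 = (-2)·0.22 + (-1)·0.24 + 0·0.31 + 1·0.23
 = (-0.44) + (-0.24) + 0 + 0.23
 = -0.45

-0.45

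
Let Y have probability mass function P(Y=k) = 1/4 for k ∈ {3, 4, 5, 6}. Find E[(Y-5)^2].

E[(Y-5)^2] = Σ (y-5)^2·P(Y=y)
 = 4·1/4 + 1·1/4 + 0·1/4 + 1·1/4
 = 1 + 1/4 + 0 + 1/4
 = 3/2

1.5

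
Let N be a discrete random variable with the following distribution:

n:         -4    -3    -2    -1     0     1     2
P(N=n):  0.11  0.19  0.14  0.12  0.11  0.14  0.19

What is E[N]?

E[N] = Σ n·P(N=n)
 = (-4)·0.11 + (-3)·0.19 + (-2)·0.14 + (-1)·0.12 + 0·0.11 + 1·0.14 + 2·0.19
 = (-0.44) + (-0.57) + (-0.28) + (-0.12) + 0 + 0.14 + 0.38
 = -0.89

-0.89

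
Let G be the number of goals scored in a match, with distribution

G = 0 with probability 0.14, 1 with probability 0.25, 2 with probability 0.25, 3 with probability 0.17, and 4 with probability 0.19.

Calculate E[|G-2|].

1.08

E[|G-2|] = Σ |g-2|·P(G=g)
 = 2·0.14 + 1·0.25 + 0·0.25 + 1·0.17 + 2·0.19
 = 0.28 + 0.25 + 0 + 0.17 + 0.38
 = 1.08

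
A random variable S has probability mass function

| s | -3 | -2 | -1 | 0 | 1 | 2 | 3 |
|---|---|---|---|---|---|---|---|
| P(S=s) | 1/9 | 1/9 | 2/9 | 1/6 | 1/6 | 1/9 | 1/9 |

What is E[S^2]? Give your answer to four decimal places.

E[S^2] = Σ s^2·P(S=s)
 = 9·1/9 + 4·1/9 + 1·2/9 + 0·1/6 + 1·1/6 + 4·1/9 + 9·1/9
 = 1 + 4/9 + 2/9 + 0 + 1/6 + 4/9 + 1
 = 59/18

3.2778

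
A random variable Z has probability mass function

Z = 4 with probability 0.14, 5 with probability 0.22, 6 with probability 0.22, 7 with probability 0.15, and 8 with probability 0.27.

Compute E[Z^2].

40.29

E[Z^2] = Σ z^2·P(Z=z)
 = 16·0.14 + 25·0.22 + 36·0.22 + 49·0.15 + 64·0.27
 = 2.24 + 5.5 + 7.92 + 7.35 + 17.28
 = 40.29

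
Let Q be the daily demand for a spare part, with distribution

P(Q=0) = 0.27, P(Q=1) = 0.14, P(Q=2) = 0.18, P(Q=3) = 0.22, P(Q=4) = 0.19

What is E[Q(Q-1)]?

E[Q(Q-1)] = Σ q(q-1)·P(Q=q)
 = 0·0.27 + 0·0.14 + 2·0.18 + 6·0.22 + 12·0.19
 = 0 + 0 + 0.36 + 1.32 + 2.28
 = 3.96

3.96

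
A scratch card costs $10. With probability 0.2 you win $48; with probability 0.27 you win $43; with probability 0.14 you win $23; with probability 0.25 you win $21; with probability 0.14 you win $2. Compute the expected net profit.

19.96

E[payout] = 48·0.2 + 43·0.27 + 23·0.14 + 21·0.25 + 2·0.14
 = 9.6 + 11.61 + 3.22 + 5.25 + 0.28
 = 29.96
Net = 29.96 - 10 = 19.96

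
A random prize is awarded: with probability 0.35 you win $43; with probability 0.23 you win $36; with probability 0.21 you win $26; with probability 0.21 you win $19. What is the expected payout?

E[payout] = 43·0.35 + 36·0.23 + 26·0.21 + 19·0.21
 = 15.05 + 8.28 + 5.46 + 3.99
 = 32.78

32.78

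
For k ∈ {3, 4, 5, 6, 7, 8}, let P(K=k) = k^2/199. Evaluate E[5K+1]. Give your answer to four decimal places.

E[5K+1] = Σ (5k+1)·P(K=k)
 = 16·9/199 + 21·16/199 + 26·25/199 + 31·36/199 + 36·49/199 + 41·64/199
 = 144/199 + 336/199 + 650/199 + 1116/199 + 1764/199 + 2624/199
 = 6634/199

33.3367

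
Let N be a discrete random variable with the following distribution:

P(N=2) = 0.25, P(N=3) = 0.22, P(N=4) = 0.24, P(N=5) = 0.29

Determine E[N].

3.57

E[N] = Σ n·P(N=n)
 = 2·0.25 + 3·0.22 + 4·0.24 + 5·0.29
 = 0.5 + 0.66 + 0.96 + 1.45
 = 3.57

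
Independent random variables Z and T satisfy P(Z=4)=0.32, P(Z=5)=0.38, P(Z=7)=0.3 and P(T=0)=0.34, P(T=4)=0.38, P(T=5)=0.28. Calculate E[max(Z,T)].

5.3696

E[max(Z,T)] = Σ_z Σ_t max(z,t) · P(Z=z)P(T=t)
 = 4·0.1088 + 4·0.1216 + 5·0.0896 + 5·0.1292 + 5·0.1444 + 5·0.1064 + 7·0.102 + 7·0.114 + 7·0.084
 = 0.4352 + 0.4864 + 0.448 + 0.646 + 0.722 + 0.532 + 0.714 + 0.798 + 0.588
 = 5.3696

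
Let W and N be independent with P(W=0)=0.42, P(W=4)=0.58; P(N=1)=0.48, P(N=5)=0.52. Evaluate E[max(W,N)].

3.9152

E[max(W,N)] = Σ_w Σ_n max(w,n) · P(W=w)P(N=n)
 = 1·0.2016 + 5·0.2184 + 4·0.2784 + 5·0.3016
 = 0.2016 + 1.092 + 1.1136 + 1.508
 = 3.9152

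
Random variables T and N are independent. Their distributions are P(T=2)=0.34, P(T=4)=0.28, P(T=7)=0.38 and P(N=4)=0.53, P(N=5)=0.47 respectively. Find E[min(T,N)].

E[min(T,N)] = Σ_t Σ_n min(t,n) · P(T=t)P(N=n)
 = 2·0.1802 + 2·0.1598 + 4·0.1484 + 4·0.1316 + 4·0.2014 + 5·0.1786
 = 0.3604 + 0.3196 + 0.5936 + 0.5264 + 0.8056 + 0.893
 = 3.4986

3.4986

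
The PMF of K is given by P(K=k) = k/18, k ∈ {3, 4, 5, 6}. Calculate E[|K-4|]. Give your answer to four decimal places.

E[|K-4|] = Σ |k-4|·P(K=k)
 = 1·1/6 + 0·2/9 + 1·5/18 + 2·1/3
 = 1/6 + 0 + 5/18 + 2/3
 = 10/9

1.1111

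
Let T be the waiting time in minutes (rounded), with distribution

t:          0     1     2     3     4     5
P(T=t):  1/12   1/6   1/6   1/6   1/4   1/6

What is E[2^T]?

11.75

E[2^T] = Σ 2^t·P(T=t)
 = 1·1/12 + 2·1/6 + 4·1/6 + 8·1/6 + 16·1/4 + 32·1/6
 = 1/12 + 1/3 + 2/3 + 4/3 + 4 + 16/3
 = 47/4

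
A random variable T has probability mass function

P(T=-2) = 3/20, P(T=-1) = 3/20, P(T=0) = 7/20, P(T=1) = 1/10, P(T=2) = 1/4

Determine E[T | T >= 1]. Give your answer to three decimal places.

P(T >= 1) = 1/10 + 1/4 = 7/20.
E[T | T >= 1] = [1·1/10 + 2·1/4] / (7/20)
 = 3/5 / (7/20)
 = 12/7

1.714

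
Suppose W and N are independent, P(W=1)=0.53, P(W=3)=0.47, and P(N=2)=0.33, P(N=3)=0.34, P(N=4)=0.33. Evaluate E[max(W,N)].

E[max(W,N)] = Σ_w Σ_n max(w,n) · P(W=w)P(N=n)
 = 2·0.1749 + 3·0.1802 + 4·0.1749 + 3·0.1551 + 3·0.1598 + 4·0.1551
 = 0.3498 + 0.5406 + 0.6996 + 0.4653 + 0.4794 + 0.6204
 = 3.1551

3.1551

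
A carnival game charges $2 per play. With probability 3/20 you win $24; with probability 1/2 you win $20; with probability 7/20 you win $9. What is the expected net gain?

14.75

E[payout] = 24·3/20 + 20·1/2 + 9·7/20
 = 18/5 + 10 + 63/20
 = 67/4
Net = 67/4 - 2 = 59/4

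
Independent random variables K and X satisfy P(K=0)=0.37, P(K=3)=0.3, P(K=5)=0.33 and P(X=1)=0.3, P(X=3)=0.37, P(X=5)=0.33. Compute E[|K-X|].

2.1504

E[|K-X|] = Σ_k Σ_x |k-x| · P(K=k)P(X=x)
 = 1·0.111 + 3·0.1369 + 5·0.1221 + 2·0.09 + 0·0.111 + 2·0.099 + 4·0.099 + 2·0.1221 + 0·0.1089
 = 0.111 + 0.4107 + 0.6105 + 0.18 + 0 + 0.198 + 0.396 + 0.2442 + 0
 = 2.1504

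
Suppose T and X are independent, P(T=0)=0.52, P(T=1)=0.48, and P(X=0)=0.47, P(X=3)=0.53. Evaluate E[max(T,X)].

E[max(T,X)] = Σ_t Σ_x max(t,x) · P(T=t)P(X=x)
 = 0·0.2444 + 3·0.2756 + 1·0.2256 + 3·0.2544
 = 0 + 0.8268 + 0.2256 + 0.7632
 = 1.8156

1.8156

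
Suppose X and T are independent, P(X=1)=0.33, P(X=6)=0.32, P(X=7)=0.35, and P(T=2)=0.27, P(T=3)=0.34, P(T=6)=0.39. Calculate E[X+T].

8.6

E[X+T] = Σ_x Σ_t (x+t) · P(X=x)P(T=t)
 = 3·0.0891 + 4·0.1122 + 7·0.1287 + 8·0.0864 + 9·0.1088 + 12·0.1248 + 9·0.0945 + 10·0.119 + 13·0.1365
 = 0.2673 + 0.4488 + 0.9009 + 0.6912 + 0.9792 + 1.4976 + 0.8505 + 1.19 + 1.7745
 = 8.6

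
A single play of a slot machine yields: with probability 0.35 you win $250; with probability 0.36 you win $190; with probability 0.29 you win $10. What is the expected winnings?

158.8

E[payout] = 250·0.35 + 190·0.36 + 10·0.29
 = 87.5 + 68.4 + 2.9
 = 158.8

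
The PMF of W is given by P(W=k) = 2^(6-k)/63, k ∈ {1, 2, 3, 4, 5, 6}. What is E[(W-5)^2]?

E[(W-5)^2] = Σ (w-5)^2·P(W=w)
 = 16·32/63 + 9·16/63 + 4·8/63 + 1·4/63 + 0·2/63 + 1·1/63
 = 512/63 + 16/7 + 32/63 + 4/63 + 0 + 1/63
 = 11

11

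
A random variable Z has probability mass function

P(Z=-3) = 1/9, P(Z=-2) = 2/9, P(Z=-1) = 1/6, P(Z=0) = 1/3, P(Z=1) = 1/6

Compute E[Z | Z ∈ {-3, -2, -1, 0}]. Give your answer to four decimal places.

P(Z ∈ {-3, -2, -1, 0}) = 1/9 + 2/9 + 1/6 + 1/3 = 5/6.
E[Z | Z ∈ {-3, -2, -1, 0}] = [(-3)·1/9 + (-2)·2/9 + (-1)·1/6 + 0·1/3] / (5/6)
 = -17/18 / (5/6)
 = -17/15

-1.1333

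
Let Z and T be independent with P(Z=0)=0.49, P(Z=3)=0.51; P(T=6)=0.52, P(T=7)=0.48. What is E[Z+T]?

8.01

E[Z+T] = Σ_z Σ_t (z+t) · P(Z=z)P(T=t)
 = 6·0.2548 + 7·0.2352 + 9·0.2652 + 10·0.2448
 = 1.5288 + 1.6464 + 2.3868 + 2.448
 = 8.01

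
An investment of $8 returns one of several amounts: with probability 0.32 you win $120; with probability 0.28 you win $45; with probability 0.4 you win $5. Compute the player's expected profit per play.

E[payout] = 120·0.32 + 45·0.28 + 5·0.4
 = 38.4 + 12.6 + 2
 = 53
Net = 53 - 8 = 45

45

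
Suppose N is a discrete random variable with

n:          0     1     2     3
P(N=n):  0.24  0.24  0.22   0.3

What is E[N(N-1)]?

E[N(N-1)] = Σ n(n-1)·P(N=n)
 = 0·0.24 + 0·0.24 + 2·0.22 + 6·0.3
 = 0 + 0 + 0.44 + 1.8
 = 2.24

2.24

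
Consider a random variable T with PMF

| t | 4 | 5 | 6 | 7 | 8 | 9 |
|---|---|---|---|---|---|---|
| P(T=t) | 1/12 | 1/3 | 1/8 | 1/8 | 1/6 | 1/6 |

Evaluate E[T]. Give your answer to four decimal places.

6.4583

E[T] = Σ t·P(T=t)
 = 4·1/12 + 5·1/3 + 6·1/8 + 7·1/8 + 8·1/6 + 9·1/6
 = 1/3 + 5/3 + 3/4 + 7/8 + 4/3 + 3/2
 = 155/24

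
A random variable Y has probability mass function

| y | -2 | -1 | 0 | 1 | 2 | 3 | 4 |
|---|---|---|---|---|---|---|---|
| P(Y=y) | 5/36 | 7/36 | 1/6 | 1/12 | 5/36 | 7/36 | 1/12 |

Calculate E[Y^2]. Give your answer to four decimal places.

E[Y^2] = Σ y^2·P(Y=y)
 = 4·5/36 + 1·7/36 + 0·1/6 + 1·1/12 + 4·5/36 + 9·7/36 + 16·1/12
 = 5/9 + 7/36 + 0 + 1/12 + 5/9 + 7/4 + 4/3
 = 161/36

4.4722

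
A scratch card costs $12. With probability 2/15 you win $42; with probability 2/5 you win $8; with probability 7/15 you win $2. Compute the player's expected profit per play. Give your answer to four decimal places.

E[payout] = 42·2/15 + 8·2/5 + 2·7/15
 = 28/5 + 16/5 + 14/15
 = 146/15
Net = 146/15 - 12 = -34/15

-2.2667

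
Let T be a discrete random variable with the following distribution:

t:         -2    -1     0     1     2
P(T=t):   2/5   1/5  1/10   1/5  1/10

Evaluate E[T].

-0.6

E[T] = Σ t·P(T=t)
 = (-2)·2/5 + (-1)·1/5 + 0·1/10 + 1·1/5 + 2·1/10
 = (-4/5) + (-1/5) + 0 + 1/5 + 1/5
 = -3/5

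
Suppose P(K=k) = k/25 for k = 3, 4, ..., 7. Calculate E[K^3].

E[K^3] = Σ k^3·P(K=k)
 = 27·3/25 + 64·4/25 + 125·1/5 + 216·6/25 + 343·7/25
 = 81/25 + 256/25 + 25 + 1296/25 + 2401/25
 = 4659/25

186.36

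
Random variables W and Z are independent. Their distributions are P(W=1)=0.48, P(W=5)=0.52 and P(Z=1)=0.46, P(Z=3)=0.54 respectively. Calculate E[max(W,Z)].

E[max(W,Z)] = Σ_w Σ_z max(w,z) · P(W=w)P(Z=z)
 = 1·0.2208 + 3·0.2592 + 5·0.2392 + 5·0.2808
 = 0.2208 + 0.7776 + 1.196 + 1.404
 = 3.5984

3.5984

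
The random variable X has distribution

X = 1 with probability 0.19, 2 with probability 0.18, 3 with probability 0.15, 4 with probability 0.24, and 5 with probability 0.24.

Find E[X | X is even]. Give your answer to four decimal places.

3.1429

P(X is even) = 0.18 + 0.24 = 0.42.
E[X | X is even] = [2·0.18 + 4·0.24] / 0.42
 = 1.32 / 0.42
 = 22/7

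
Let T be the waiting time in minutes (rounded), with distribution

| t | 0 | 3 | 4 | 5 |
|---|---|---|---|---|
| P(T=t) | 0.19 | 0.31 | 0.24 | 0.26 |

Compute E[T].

E[T] = Σ t·P(T=t)
 = 0·0.19 + 3·0.31 + 4·0.24 + 5·0.26
 = 0 + 0.93 + 0.96 + 1.3
 = 3.19

3.19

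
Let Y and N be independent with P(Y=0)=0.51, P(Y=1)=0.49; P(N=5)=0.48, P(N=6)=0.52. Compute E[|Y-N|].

E[|Y-N|] = Σ_y Σ_n |y-n| · P(Y=y)P(N=n)
 = 5·0.2448 + 6·0.2652 + 4·0.2352 + 5·0.2548
 = 1.224 + 1.5912 + 0.9408 + 1.274
 = 5.03

5.03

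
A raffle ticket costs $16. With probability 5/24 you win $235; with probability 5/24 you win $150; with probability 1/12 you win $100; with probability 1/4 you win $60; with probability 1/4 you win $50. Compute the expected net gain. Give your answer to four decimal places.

100.0417

E[payout] = 235·5/24 + 150·5/24 + 100·1/12 + 60·1/4 + 50·1/4
 = 1175/24 + 125/4 + 25/3 + 15 + 25/2
 = 2785/24
Net = 2785/24 - 16 = 2401/24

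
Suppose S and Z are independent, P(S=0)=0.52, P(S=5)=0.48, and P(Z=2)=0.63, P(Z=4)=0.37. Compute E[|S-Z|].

2.5096

E[|S-Z|] = Σ_s Σ_z |s-z| · P(S=s)P(Z=z)
 = 2·0.3276 + 4·0.1924 + 3·0.3024 + 1·0.1776
 = 0.6552 + 0.7696 + 0.9072 + 0.1776
 = 2.5096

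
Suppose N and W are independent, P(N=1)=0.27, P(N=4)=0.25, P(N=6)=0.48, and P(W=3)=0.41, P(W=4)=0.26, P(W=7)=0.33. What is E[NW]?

E[NW] = Σ_n Σ_w nw · P(N=n)P(W=w)
 = 3·0.1107 + 4·0.0702 + 7·0.0891 + 12·0.1025 + 16·0.065 + 28·0.0825 + 18·0.1968 + 24·0.1248 + 42·0.1584
 = 0.3321 + 0.2808 + 0.6237 + 1.23 + 1.04 + 2.31 + 3.5424 + 2.9952 + 6.6528
 = 19.007

19.007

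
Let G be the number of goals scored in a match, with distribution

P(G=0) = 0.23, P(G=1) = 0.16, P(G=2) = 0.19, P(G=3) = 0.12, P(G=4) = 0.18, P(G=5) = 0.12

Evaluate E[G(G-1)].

5.66

E[G(G-1)] = Σ g(g-1)·P(G=g)
 = 0·0.23 + 0·0.16 + 2·0.19 + 6·0.12 + 12·0.18 + 20·0.12
 = 0 + 0 + 0.38 + 0.72 + 2.16 + 2.4
 = 5.66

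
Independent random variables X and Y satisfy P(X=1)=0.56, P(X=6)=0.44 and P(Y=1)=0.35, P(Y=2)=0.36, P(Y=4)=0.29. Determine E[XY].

7.136

E[XY] = Σ_x Σ_y xy · P(X=x)P(Y=y)
 = 1·0.196 + 2·0.2016 + 4·0.1624 + 6·0.154 + 12·0.1584 + 24·0.1276
 = 0.196 + 0.4032 + 0.6496 + 0.924 + 1.9008 + 3.0624
 = 7.136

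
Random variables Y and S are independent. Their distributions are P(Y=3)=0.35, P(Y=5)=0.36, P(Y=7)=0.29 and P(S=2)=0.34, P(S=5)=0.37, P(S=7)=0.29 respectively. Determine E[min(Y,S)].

3.6862

E[min(Y,S)] = Σ_y Σ_s min(y,s) · P(Y=y)P(S=s)
 = 2·0.119 + 3·0.1295 + 3·0.1015 + 2·0.1224 + 5·0.1332 + 5·0.1044 + 2·0.0986 + 5·0.1073 + 7·0.0841
 = 0.238 + 0.3885 + 0.3045 + 0.2448 + 0.666 + 0.522 + 0.1972 + 0.5365 + 0.5887
 = 3.6862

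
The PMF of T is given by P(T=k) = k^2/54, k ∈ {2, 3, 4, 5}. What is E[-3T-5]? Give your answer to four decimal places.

E[-3T-5] = Σ (-3t-5)·P(T=t)
 = (-11)·2/27 + (-14)·1/6 + (-17)·8/27 + (-20)·25/54
 = (-22/27) + (-7/3) + (-136/27) + (-250/27)
 = -157/9

-17.4444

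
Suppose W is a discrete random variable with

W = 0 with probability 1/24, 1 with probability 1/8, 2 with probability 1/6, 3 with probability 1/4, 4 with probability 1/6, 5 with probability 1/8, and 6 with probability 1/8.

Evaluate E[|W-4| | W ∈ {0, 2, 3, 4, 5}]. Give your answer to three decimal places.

P(W ∈ {0, 2, 3, 4, 5}) = 1/24 + 1/6 + 1/4 + 1/6 + 1/8 = 3/4.
E[|W-4| | W ∈ {0, 2, 3, 4, 5}] = [4·1/24 + 2·1/6 + 1·1/4 + 0·1/6 + 1·1/8] / (3/4)
 = 7/8 / (3/4)
 = 7/6

1.167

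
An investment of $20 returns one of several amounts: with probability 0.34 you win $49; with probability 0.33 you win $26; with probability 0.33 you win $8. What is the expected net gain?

E[payout] = 49·0.34 + 26·0.33 + 8·0.33
 = 16.66 + 8.58 + 2.64
 = 27.88
Net = 27.88 - 20 = 7.88

7.88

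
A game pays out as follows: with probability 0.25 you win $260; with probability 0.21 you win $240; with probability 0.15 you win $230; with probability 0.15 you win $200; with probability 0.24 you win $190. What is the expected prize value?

225.5

E[payout] = 260·0.25 + 240·0.21 + 230·0.15 + 200·0.15 + 190·0.24
 = 65 + 50.4 + 34.5 + 30 + 45.6
 = 225.5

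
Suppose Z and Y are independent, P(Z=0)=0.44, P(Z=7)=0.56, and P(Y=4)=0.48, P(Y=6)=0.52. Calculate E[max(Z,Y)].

E[max(Z,Y)] = Σ_z Σ_y max(z,y) · P(Z=z)P(Y=y)
 = 4·0.2112 + 6·0.2288 + 7·0.2688 + 7·0.2912
 = 0.8448 + 1.3728 + 1.8816 + 2.0384
 = 6.1376

6.1376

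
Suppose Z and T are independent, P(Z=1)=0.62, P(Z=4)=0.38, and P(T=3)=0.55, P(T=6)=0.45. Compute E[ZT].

9.309

E[ZT] = Σ_z Σ_t zt · P(Z=z)P(T=t)
 = 3·0.341 + 6·0.279 + 12·0.209 + 24·0.171
 = 1.023 + 1.674 + 2.508 + 4.104
 = 9.309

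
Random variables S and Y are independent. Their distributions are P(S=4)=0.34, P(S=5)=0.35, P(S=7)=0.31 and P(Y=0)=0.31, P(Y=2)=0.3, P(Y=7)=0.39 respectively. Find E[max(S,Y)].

E[max(S,Y)] = Σ_s Σ_y max(s,y) · P(S=s)P(Y=y)
 = 4·0.1054 + 4·0.102 + 7·0.1326 + 5·0.1085 + 5·0.105 + 7·0.1365 + 7·0.0961 + 7·0.093 + 7·0.1209
 = 0.4216 + 0.408 + 0.9282 + 0.5425 + 0.525 + 0.9555 + 0.6727 + 0.651 + 0.8463
 = 5.9508

5.9508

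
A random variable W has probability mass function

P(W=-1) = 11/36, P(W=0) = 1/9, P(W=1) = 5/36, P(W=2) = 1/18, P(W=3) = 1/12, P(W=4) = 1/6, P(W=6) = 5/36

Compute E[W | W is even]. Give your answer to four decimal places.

P(W is even) = 1/9 + 1/18 + 1/6 + 5/36 = 17/36.
E[W | W is even] = [0·1/9 + 2·1/18 + 4·1/6 + 6·5/36] / (17/36)
 = 29/18 / (17/36)
 = 58/17

3.4118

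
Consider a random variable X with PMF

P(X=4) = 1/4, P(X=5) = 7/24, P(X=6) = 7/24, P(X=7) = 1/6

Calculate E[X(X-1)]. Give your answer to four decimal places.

24.5833

E[X(X-1)] = Σ x(x-1)·P(X=x)
 = 12·1/4 + 20·7/24 + 30·7/24 + 42·1/6
 = 3 + 35/6 + 35/4 + 7
 = 295/12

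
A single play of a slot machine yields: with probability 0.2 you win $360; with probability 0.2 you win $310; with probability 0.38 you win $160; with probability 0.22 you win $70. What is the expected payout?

210.2

E[payout] = 360·0.2 + 310·0.2 + 160·0.38 + 70·0.22
 = 72 + 62 + 60.8 + 15.4
 = 210.2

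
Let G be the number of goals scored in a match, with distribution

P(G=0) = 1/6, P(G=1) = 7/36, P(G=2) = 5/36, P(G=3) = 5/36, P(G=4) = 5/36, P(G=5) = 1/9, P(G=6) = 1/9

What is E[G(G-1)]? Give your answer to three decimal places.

8.333

E[G(G-1)] = Σ g(g-1)·P(G=g)
 = 0·1/6 + 0·7/36 + 2·5/36 + 6·5/36 + 12·5/36 + 20·1/9 + 30·1/9
 = 0 + 0 + 5/18 + 5/6 + 5/3 + 20/9 + 10/3
 = 25/3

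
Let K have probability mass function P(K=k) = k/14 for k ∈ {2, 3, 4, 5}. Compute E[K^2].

E[K^2] = Σ k^2·P(K=k)
 = 4·1/7 + 9·3/14 + 16·2/7 + 25·5/14
 = 4/7 + 27/14 + 32/7 + 125/14
 = 16

16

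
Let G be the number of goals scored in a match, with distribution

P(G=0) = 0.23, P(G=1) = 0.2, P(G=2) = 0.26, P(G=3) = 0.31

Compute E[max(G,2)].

E[max(G,2)] = Σ max(g,2)·P(G=g)
 = 2·0.23 + 2·0.2 + 2·0.26 + 3·0.31
 = 0.46 + 0.4 + 0.52 + 0.93
 = 2.31

2.31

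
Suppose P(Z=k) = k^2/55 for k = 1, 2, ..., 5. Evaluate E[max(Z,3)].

4.2

E[max(Z,3)] = Σ max(z,3)·P(Z=z)
 = 3·1/55 + 3·4/55 + 3·9/55 + 4·16/55 + 5·5/11
 = 3/55 + 12/55 + 27/55 + 64/55 + 25/11
 = 21/5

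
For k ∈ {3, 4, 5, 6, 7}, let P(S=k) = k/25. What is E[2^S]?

E[2^S] = Σ 2^s·P(S=s)
 = 8·3/25 + 16·4/25 + 32·1/5 + 64·6/25 + 128·7/25
 = 24/25 + 64/25 + 32/5 + 384/25 + 896/25
 = 1528/25

61.12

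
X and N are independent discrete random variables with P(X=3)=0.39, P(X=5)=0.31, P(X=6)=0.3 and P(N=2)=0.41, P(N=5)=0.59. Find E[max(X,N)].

E[max(X,N)] = Σ_x Σ_n max(x,n) · P(X=x)P(N=n)
 = 3·0.1599 + 5·0.2301 + 5·0.1271 + 5·0.1829 + 6·0.123 + 6·0.177
 = 0.4797 + 1.1505 + 0.6355 + 0.9145 + 0.738 + 1.062
 = 4.9802

4.9802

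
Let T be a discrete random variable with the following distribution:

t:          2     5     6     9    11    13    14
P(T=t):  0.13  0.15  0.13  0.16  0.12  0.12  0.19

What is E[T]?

8.77

E[T] = Σ t·P(T=t)
 = 2·0.13 + 5·0.15 + 6·0.13 + 9·0.16 + 11·0.12 + 13·0.12 + 14·0.19
 = 0.26 + 0.75 + 0.78 + 1.44 + 1.32 + 1.56 + 2.66
 = 8.77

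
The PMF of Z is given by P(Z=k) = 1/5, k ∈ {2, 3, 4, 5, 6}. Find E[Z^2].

18

E[Z^2] = Σ z^2·P(Z=z)
 = 4·1/5 + 9·1/5 + 16·1/5 + 25·1/5 + 36·1/5
 = 4/5 + 9/5 + 16/5 + 5 + 36/5
 = 18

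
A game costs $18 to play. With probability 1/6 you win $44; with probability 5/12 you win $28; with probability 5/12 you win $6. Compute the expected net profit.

3.5

E[payout] = 44·1/6 + 28·5/12 + 6·5/12
 = 22/3 + 35/3 + 5/2
 = 43/2
Net = 43/2 - 18 = 7/2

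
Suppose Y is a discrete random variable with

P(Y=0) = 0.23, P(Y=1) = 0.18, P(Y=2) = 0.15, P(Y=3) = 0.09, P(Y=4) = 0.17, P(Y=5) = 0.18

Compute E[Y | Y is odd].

3

P(Y is odd) = 0.18 + 0.09 + 0.18 = 0.45.
E[Y | Y is odd] = [1·0.18 + 3·0.09 + 5·0.18] / 0.45
 = 1.35 / 0.45
 = 3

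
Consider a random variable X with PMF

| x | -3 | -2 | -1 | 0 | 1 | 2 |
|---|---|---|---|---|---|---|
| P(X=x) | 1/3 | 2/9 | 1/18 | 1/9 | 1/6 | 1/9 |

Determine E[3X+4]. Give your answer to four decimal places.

0.6667

E[3X+4] = Σ (3x+4)·P(X=x)
 = (-5)·1/3 + (-2)·2/9 + 1·1/18 + 4·1/9 + 7·1/6 + 10·1/9
 = (-5/3) + (-4/9) + 1/18 + 4/9 + 7/6 + 10/9
 = 2/3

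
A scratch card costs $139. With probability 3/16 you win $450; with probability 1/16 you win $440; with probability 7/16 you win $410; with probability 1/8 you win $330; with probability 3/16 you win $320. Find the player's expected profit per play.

E[payout] = 450·3/16 + 440·1/16 + 410·7/16 + 330·1/8 + 320·3/16
 = 675/8 + 55/2 + 1435/8 + 165/4 + 60
 = 785/2
Net = 785/2 - 139 = 507/2

253.5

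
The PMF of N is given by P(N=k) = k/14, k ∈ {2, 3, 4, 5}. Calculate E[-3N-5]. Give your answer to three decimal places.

E[-3N-5] = Σ (-3n-5)·P(N=n)
 = (-11)·1/7 + (-14)·3/14 + (-17)·2/7 + (-20)·5/14
 = (-11/7) + (-3) + (-34/7) + (-50/7)
 = -116/7

-16.571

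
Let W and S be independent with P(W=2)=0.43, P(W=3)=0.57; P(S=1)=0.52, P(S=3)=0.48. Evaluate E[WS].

5.0372

E[WS] = Σ_w Σ_s ws · P(W=w)P(S=s)
 = 2·0.2236 + 6·0.2064 + 3·0.2964 + 9·0.2736
 = 0.4472 + 1.2384 + 0.8892 + 2.4624
 = 5.0372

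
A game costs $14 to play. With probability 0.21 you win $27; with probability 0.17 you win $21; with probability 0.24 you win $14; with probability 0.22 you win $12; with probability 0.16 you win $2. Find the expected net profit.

1.56

E[payout] = 27·0.21 + 21·0.17 + 14·0.24 + 12·0.22 + 2·0.16
 = 5.67 + 3.57 + 3.36 + 2.64 + 0.32
 = 15.56
Net = 15.56 - 14 = 1.56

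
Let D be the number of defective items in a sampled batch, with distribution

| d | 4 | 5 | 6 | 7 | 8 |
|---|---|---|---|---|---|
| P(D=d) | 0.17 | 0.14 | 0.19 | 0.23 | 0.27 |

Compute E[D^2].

41.61

E[D^2] = Σ d^2·P(D=d)
 = 16·0.17 + 25·0.14 + 36·0.19 + 49·0.23 + 64·0.27
 = 2.72 + 3.5 + 6.84 + 11.27 + 17.28
 = 41.61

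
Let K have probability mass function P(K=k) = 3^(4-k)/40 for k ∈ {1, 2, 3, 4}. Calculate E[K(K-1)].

E[K(K-1)] = Σ k(k-1)·P(K=k)
 = 0·27/40 + 2·9/40 + 6·3/40 + 12·1/40
 = 0 + 9/20 + 9/20 + 3/10
 = 6/5

1.2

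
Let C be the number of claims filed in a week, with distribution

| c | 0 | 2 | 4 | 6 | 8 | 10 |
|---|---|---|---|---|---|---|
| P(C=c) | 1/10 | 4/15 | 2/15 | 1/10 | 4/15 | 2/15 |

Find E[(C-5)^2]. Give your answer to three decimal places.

10.867

E[(C-5)^2] = Σ (c-5)^2·P(C=c)
 = 25·1/10 + 9·4/15 + 1·2/15 + 1·1/10 + 9·4/15 + 25·2/15
 = 5/2 + 12/5 + 2/15 + 1/10 + 12/5 + 10/3
 = 163/15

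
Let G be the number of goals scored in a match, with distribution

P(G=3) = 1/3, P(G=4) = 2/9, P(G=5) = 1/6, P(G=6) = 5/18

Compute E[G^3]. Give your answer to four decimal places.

104.0556

E[G^3] = Σ g^3·P(G=g)
 = 27·1/3 + 64·2/9 + 125·1/6 + 216·5/18
 = 9 + 128/9 + 125/6 + 60
 = 1873/18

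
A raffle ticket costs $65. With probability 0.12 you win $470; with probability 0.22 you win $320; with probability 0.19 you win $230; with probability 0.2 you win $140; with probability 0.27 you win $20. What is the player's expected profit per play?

138.9

E[payout] = 470·0.12 + 320·0.22 + 230·0.19 + 140·0.2 + 20·0.27
 = 56.4 + 70.4 + 43.7 + 28 + 5.4
 = 203.9
Net = 203.9 - 65 = 138.9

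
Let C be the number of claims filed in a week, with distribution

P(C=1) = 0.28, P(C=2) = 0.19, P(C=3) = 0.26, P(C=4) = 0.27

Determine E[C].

E[C] = Σ c·P(C=c)
 = 1·0.28 + 2·0.19 + 3·0.26 + 4·0.27
 = 0.28 + 0.38 + 0.78 + 1.08
 = 2.52

2.52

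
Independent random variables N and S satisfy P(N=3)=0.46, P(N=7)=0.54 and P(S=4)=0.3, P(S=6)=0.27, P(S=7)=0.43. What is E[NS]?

30.0828

E[NS] = Σ_n Σ_s ns · P(N=n)P(S=s)
 = 12·0.138 + 18·0.1242 + 21·0.1978 + 28·0.162 + 42·0.1458 + 49·0.2322
 = 1.656 + 2.2356 + 4.1538 + 4.536 + 6.1236 + 11.3778
 = 30.0828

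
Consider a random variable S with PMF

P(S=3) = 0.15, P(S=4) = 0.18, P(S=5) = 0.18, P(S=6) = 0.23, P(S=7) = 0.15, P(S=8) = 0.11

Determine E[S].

E[S] = Σ s·P(S=s)
 = 3·0.15 + 4·0.18 + 5·0.18 + 6·0.23 + 7·0.15 + 8·0.11
 = 0.45 + 0.72 + 0.9 + 1.38 + 1.05 + 0.88
 = 5.38

5.38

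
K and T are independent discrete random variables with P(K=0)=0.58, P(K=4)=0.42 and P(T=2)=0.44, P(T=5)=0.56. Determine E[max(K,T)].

4.0496

E[max(K,T)] = Σ_k Σ_t max(k,t) · P(K=k)P(T=t)
 = 2·0.2552 + 5·0.3248 + 4·0.1848 + 5·0.2352
 = 0.5104 + 1.624 + 0.7392 + 1.176
 = 4.0496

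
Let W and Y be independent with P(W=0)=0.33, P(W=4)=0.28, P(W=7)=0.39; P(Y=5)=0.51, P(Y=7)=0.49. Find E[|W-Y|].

E[|W-Y|] = Σ_w Σ_y |w-y| · P(W=w)P(Y=y)
 = 5·0.1683 + 7·0.1617 + 1·0.1428 + 3·0.1372 + 2·0.1989 + 0·0.1911
 = 0.8415 + 1.1319 + 0.1428 + 0.4116 + 0.3978 + 0
 = 2.9256

2.9256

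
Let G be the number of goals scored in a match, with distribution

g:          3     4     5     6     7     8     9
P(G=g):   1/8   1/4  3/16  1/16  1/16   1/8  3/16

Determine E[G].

E[G] = Σ g·P(G=g)
 = 3·1/8 + 4·1/4 + 5·3/16 + 6·1/16 + 7·1/16 + 8·1/8 + 9·3/16
 = 3/8 + 1 + 15/16 + 3/8 + 7/16 + 1 + 27/16
 = 93/16

5.8125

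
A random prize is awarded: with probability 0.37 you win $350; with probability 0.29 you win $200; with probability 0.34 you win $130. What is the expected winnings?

231.7

E[payout] = 350·0.37 + 200·0.29 + 130·0.34
 = 129.5 + 58 + 44.2
 = 231.7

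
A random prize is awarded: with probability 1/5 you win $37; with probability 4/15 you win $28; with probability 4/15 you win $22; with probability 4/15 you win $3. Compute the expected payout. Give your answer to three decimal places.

21.533

E[payout] = 37·1/5 + 28·4/15 + 22·4/15 + 3·4/15
 = 37/5 + 112/15 + 88/15 + 4/5
 = 323/15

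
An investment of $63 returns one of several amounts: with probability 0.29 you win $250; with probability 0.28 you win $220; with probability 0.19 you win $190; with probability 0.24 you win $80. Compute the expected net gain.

E[payout] = 250·0.29 + 220·0.28 + 190·0.19 + 80·0.24
 = 72.5 + 61.6 + 36.1 + 19.2
 = 189.4
Net = 189.4 - 63 = 126.4

126.4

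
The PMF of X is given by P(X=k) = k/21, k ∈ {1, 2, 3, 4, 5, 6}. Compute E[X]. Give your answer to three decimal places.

E[X] = Σ x·P(X=x)
 = 1·1/21 + 2·2/21 + 3·1/7 + 4·4/21 + 5·5/21 + 6·2/7
 = 1/21 + 4/21 + 3/7 + 16/21 + 25/21 + 12/7
 = 13/3

4.333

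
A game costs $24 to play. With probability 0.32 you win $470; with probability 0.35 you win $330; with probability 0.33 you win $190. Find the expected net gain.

E[payout] = 470·0.32 + 330·0.35 + 190·0.33
 = 150.4 + 115.5 + 62.7
 = 328.6
Net = 328.6 - 24 = 304.6

304.6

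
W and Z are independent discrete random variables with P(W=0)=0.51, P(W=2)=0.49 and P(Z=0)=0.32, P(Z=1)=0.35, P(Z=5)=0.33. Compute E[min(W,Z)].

0.4949

E[min(W,Z)] = Σ_w Σ_z min(w,z) · P(W=w)P(Z=z)
 = 0·0.1632 + 0·0.1785 + 0·0.1683 + 0·0.1568 + 1·0.1715 + 2·0.1617
 = 0 + 0 + 0 + 0 + 0.1715 + 0.3234
 = 0.4949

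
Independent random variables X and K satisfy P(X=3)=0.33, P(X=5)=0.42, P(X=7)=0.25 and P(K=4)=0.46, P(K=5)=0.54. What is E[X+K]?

9.38

E[X+K] = Σ_x Σ_k (x+k) · P(X=x)P(K=k)
 = 7·0.1518 + 8·0.1782 + 9·0.1932 + 10·0.2268 + 11·0.115 + 12·0.135
 = 1.0626 + 1.4256 + 1.7388 + 2.268 + 1.265 + 1.62
 = 9.38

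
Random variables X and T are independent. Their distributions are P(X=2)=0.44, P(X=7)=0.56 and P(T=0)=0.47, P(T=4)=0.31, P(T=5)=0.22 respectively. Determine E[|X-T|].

3.5864

E[|X-T|] = Σ_x Σ_t |x-t| · P(X=x)P(T=t)
 = 2·0.2068 + 2·0.1364 + 3·0.0968 + 7·0.2632 + 3·0.1736 + 2·0.1232
 = 0.4136 + 0.2728 + 0.2904 + 1.8424 + 0.5208 + 0.2464
 = 3.5864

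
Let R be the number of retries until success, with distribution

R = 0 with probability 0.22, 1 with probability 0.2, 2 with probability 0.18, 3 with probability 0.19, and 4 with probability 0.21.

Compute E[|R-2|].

E[|R-2|] = Σ |r-2|·P(R=r)
 = 2·0.22 + 1·0.2 + 0·0.18 + 1·0.19 + 2·0.21
 = 0.44 + 0.2 + 0 + 0.19 + 0.42
 = 1.25

1.25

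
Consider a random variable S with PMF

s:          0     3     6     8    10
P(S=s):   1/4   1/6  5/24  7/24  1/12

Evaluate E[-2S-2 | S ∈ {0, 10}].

P(S ∈ {0, 10}) = 1/4 + 1/12 = 1/3.
E[-2S-2 | S ∈ {0, 10}] = [(-2)·1/4 + (-22)·1/12] / (1/3)
 = -7/3 / (1/3)
 = -7

-7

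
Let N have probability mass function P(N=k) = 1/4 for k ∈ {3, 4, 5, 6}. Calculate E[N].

E[N] = Σ n·P(N=n)
 = 3·1/4 + 4·1/4 + 5·1/4 + 6·1/4
 = 3/4 + 1 + 5/4 + 3/2
 = 9/2

4.5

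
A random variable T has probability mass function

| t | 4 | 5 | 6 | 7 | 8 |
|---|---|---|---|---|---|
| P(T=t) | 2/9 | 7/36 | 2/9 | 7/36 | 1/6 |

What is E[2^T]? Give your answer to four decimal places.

91.5556

E[2^T] = Σ 2^t·P(T=t)
 = 16·2/9 + 32·7/36 + 64·2/9 + 128·7/36 + 256·1/6
 = 32/9 + 56/9 + 128/9 + 224/9 + 128/3
 = 824/9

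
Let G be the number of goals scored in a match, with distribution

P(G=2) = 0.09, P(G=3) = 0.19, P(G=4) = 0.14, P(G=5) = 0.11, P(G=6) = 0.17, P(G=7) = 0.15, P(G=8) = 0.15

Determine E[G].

5.13

E[G] = Σ g·P(G=g)
 = 2·0.09 + 3·0.19 + 4·0.14 + 5·0.11 + 6·0.17 + 7·0.15 + 8·0.15
 = 0.18 + 0.57 + 0.56 + 0.55 + 1.02 + 1.05 + 1.2
 = 5.13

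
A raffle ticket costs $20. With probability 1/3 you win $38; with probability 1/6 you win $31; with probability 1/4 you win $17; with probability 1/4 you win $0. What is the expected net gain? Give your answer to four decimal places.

E[payout] = 38·1/3 + 31·1/6 + 17·1/4 + 0·1/4
 = 38/3 + 31/6 + 17/4 + 0
 = 265/12
Net = 265/12 - 20 = 25/12

2.0833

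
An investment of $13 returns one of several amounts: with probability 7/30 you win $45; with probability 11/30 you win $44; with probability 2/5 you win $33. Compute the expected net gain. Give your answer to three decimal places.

E[payout] = 45·7/30 + 44·11/30 + 33·2/5
 = 21/2 + 242/15 + 66/5
 = 239/6
Net = 239/6 - 13 = 161/6

26.833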